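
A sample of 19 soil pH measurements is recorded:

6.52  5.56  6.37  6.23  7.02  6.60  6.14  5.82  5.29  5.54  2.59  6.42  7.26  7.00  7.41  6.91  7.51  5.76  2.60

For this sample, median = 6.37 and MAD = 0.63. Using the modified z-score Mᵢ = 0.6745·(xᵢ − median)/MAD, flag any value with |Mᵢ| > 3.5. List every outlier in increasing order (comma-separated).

2.59, 2.60

|Mᵢ| > 3.5 ⇔ |xᵢ − 6.37| > 3.5·0.63/0.6745 = 3.27.
So outliers lie outside [3.10, 9.64].
2.59: M = -4.05 → outlier.
2.60: M = -4.04 → outlier.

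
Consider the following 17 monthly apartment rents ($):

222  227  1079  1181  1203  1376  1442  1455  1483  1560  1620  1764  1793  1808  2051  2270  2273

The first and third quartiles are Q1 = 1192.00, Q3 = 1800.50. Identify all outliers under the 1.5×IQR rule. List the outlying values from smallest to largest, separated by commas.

222, 227

IQR = Q3 − Q1 = 1800.50 − 1192.00 = 608.50.
Lower fence = Q1 − 1.5·IQR = 1192.00 − 912.75 = 279.25.
Upper fence = Q3 + 1.5·IQR = 1800.50 + 912.75 = 2713.25.
222 < 279.25 → outlier.
227 < 279.25 → outlier.
All remaining values lie within [279.25, 2713.25].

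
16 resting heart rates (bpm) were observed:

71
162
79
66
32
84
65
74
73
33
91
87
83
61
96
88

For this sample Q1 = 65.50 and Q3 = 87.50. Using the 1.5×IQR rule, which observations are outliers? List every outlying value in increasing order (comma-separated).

32, 162

IQR = Q3 − Q1 = 87.50 − 65.50 = 22.00.
Lower fence = Q1 − 1.5·IQR = 65.50 − 33.00 = 32.50.
Upper fence = Q3 + 1.5·IQR = 87.50 + 33.00 = 120.50.
32 < 32.50 → outlier.
162 > 120.50 → outlier.
All remaining values lie within [32.50, 120.50].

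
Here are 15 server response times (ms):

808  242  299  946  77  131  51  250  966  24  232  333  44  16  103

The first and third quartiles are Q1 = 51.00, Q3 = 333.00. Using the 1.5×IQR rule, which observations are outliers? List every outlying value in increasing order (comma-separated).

808, 946, 966

IQR = Q3 − Q1 = 333.00 − 51.00 = 282.00.
Lower fence = Q1 − 1.5·IQR = 51.00 − 423.00 = -372.00.
Upper fence = Q3 + 1.5·IQR = 333.00 + 423.00 = 756.00.
808 > 756.00 → outlier.
946 > 756.00 → outlier.
966 > 756.00 → outlier.
All remaining values lie within [-372.00, 756.00].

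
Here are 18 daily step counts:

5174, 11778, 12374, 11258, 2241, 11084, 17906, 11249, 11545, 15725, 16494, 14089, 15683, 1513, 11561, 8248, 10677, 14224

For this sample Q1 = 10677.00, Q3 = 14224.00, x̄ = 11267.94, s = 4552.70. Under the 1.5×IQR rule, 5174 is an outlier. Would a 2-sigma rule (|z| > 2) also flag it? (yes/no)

z = (5174 − 11267.94) / 4552.70 = -1.34.
|z| = 1.34 ≤ 2.

no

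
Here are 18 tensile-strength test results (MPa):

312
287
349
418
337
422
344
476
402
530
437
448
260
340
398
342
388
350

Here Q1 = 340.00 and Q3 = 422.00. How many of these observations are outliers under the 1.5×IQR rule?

IQR = 82.00; fences at 340.00 − 123.00 = 217.00 and 422.00 + 123.00 = 545.00.
Every value lies within the cutoffs.

0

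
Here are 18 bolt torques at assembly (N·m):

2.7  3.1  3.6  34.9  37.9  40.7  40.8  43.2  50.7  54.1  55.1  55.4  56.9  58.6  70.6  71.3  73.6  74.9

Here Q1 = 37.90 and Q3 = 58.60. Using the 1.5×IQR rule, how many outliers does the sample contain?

3

IQR = 20.70; fences at 37.90 − 31.05 = 6.85 and 58.60 + 31.05 = 89.65.
Outside the cutoffs: 2.7, 3.1, 3.6.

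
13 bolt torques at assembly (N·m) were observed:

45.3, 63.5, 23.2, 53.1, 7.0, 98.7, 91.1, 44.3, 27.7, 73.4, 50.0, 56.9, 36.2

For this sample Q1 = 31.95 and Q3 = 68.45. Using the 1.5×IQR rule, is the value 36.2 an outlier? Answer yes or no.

IQR = Q3 − Q1 = 68.45 − 31.95 = 36.50.
Lower fence = Q1 − 1.5·IQR = 31.95 − 54.75 = -22.80.
Upper fence = Q3 + 1.5·IQR = 68.45 + 54.75 = 123.20.
36.2 lies within [-22.80, 123.20].

no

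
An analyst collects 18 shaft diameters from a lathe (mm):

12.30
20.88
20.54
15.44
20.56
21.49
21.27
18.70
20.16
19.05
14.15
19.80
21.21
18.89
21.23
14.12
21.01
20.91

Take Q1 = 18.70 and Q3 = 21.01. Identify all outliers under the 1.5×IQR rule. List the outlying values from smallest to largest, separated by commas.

IQR = Q3 − Q1 = 21.01 − 18.70 = 2.31.
Lower fence = Q1 − 1.5·IQR = 18.70 − 3.465 = 15.235.
Upper fence = Q3 + 1.5·IQR = 21.01 + 3.465 = 24.475.
12.30 < 15.235 → outlier.
14.12 < 15.235 → outlier.
14.15 < 15.235 → outlier.
All remaining values lie within [15.235, 24.475].

12.30, 14.12, 14.15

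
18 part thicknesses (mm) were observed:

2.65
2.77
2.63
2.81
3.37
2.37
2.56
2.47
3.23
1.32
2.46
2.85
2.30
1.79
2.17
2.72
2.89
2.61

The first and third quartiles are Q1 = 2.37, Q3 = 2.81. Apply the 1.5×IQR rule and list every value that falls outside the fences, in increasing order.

1.32

IQR = Q3 − Q1 = 2.81 − 2.37 = 0.44.
Lower fence = Q1 − 1.5·IQR = 2.37 − 0.66 = 1.71.
Upper fence = Q3 + 1.5·IQR = 2.81 + 0.66 = 3.47.
1.32 < 1.71 → outlier.
All remaining values lie within [1.71, 3.47].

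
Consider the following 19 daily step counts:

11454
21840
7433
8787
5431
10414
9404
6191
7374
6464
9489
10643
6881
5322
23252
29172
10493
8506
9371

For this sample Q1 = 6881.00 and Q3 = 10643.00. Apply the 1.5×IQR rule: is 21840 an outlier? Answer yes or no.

IQR = Q3 − Q1 = 10643.00 − 6881.00 = 3762.00.
Lower fence = Q1 − 1.5·IQR = 6881.00 − 5643.00 = 1238.00.
Upper fence = Q3 + 1.5·IQR = 10643.00 + 5643.00 = 16286.00.
21840 lies above the upper fence.

yes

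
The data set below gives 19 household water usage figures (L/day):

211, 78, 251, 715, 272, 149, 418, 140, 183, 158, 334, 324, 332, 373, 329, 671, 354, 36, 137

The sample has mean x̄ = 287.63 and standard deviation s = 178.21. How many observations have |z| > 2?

Cutoffs: x̄ ± 2s = [-68.79, 644.05].
Outside the cutoffs: 671, 715.

2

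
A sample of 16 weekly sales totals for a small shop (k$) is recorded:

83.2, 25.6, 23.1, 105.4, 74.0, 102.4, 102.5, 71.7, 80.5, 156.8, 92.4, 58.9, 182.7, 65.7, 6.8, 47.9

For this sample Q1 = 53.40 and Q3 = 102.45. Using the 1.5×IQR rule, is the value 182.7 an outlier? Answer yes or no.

yes

IQR = Q3 − Q1 = 102.45 − 53.40 = 49.05.
Lower fence = Q1 − 1.5·IQR = 53.40 − 73.575 = -20.175.
Upper fence = Q3 + 1.5·IQR = 102.45 + 73.575 = 176.025.
182.7 lies above the upper fence.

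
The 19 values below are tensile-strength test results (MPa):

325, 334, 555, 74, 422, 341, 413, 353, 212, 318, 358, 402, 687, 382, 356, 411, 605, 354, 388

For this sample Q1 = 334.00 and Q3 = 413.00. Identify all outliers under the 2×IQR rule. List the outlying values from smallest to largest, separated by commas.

IQR = Q3 − Q1 = 413.00 − 334.00 = 79.00.
Lower fence = Q1 − 2·IQR = 334.00 − 158.00 = 176.00.
Upper fence = Q3 + 2·IQR = 413.00 + 158.00 = 571.00.
74 < 176.00 → outlier.
605 > 571.00 → outlier.
687 > 571.00 → outlier.
All remaining values lie within [176.00, 571.00].

74, 605, 687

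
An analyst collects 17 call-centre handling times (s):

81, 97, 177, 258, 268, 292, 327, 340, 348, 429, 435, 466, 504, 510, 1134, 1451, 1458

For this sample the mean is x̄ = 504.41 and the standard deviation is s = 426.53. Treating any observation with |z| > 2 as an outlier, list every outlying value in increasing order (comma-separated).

1451, 1458

Cutoffs at x̄ ± 2s: 504.41 ± 2·426.53 = [-348.65, 1357.47].
1451: z = 2.22, |z| > 2 → outlier.
1458: z = 2.24, |z| > 2 → outlier.
Every other value lies within [-348.65, 1357.47].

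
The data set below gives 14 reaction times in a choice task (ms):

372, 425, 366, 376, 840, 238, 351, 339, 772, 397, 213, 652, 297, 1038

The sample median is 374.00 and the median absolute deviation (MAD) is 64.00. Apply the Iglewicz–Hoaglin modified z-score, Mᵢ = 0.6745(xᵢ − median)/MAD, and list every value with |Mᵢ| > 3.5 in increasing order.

|Mᵢ| > 3.5 ⇔ |xᵢ − 374.00| > 3.5·64.00/0.6745 = 332.10.
So outliers lie outside [41.90, 706.10].
772: M = 4.19 → outlier.
840: M = 4.91 → outlier.
1038: M = 7.00 → outlier.

772, 840, 1038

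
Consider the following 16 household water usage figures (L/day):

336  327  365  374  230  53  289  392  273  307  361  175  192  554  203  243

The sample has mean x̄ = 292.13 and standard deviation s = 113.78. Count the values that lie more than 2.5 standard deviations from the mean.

0

Cutoffs: x̄ ± 2.5s = [7.68, 576.58].
Every value lies within the cutoffs.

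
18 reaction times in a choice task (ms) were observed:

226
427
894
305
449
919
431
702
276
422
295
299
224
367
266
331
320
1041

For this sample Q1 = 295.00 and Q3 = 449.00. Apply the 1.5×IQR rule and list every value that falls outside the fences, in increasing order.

702, 894, 919, 1041

IQR = Q3 − Q1 = 449.00 − 295.00 = 154.00.
Lower fence = Q1 − 1.5·IQR = 295.00 − 231.00 = 64.00.
Upper fence = Q3 + 1.5·IQR = 449.00 + 231.00 = 680.00.
702 > 680.00 → outlier.
894 > 680.00 → outlier.
919 > 680.00 → outlier.
1041 > 680.00 → outlier.
All remaining values lie within [64.00, 680.00].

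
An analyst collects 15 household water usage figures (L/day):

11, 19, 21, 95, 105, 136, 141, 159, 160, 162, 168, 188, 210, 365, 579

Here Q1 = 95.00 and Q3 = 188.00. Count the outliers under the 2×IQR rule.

IQR = 93.00; fences at 95.00 − 186.00 = -91.00 and 188.00 + 186.00 = 374.00.
Outside the cutoffs: 579.

1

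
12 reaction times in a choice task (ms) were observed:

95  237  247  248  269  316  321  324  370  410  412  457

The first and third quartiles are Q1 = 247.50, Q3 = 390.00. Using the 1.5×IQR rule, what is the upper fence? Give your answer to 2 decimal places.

IQR = Q3 − Q1 = 390.00 − 247.50 = 142.50.
Lower fence = Q1 − 1.5·IQR = 247.50 − 213.75 = 33.75.
Upper fence = Q3 + 1.5·IQR = 390.00 + 213.75 = 603.75.

603.75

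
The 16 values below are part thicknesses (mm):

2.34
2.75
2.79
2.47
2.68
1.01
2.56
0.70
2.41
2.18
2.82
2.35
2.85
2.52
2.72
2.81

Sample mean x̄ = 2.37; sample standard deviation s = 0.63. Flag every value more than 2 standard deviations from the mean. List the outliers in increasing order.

Cutoffs at x̄ ± 2s: 2.37 ± 2·0.63 = [1.11, 3.63].
0.70: z = -2.65, |z| > 2 → outlier.
1.01: z = -2.16, |z| > 2 → outlier.
Every other value lies within [1.11, 3.63].

0.70, 1.01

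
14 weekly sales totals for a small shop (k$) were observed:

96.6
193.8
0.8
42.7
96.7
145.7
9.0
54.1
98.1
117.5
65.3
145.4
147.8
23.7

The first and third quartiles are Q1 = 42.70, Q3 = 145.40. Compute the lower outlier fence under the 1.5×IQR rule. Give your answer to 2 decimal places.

IQR = Q3 − Q1 = 145.40 − 42.70 = 102.70.
Lower fence = Q1 − 1.5·IQR = 42.70 − 154.05 = -111.35.
Upper fence = Q3 + 1.5·IQR = 145.40 + 154.05 = 299.45.

-111.35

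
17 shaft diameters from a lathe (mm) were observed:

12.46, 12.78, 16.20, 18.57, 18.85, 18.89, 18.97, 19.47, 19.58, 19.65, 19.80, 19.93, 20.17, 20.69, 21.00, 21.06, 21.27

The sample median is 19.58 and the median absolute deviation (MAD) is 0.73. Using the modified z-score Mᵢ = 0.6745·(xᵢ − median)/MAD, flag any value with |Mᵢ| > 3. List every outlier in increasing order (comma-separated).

12.46, 12.78, 16.20

|Mᵢ| > 3 ⇔ |xᵢ − 19.58| > 3·0.73/0.6745 = 3.25.
So outliers lie outside [16.33, 22.83].
12.46: M = -6.58 → outlier.
12.78: M = -6.28 → outlier.
16.20: M = -3.12 → outlier.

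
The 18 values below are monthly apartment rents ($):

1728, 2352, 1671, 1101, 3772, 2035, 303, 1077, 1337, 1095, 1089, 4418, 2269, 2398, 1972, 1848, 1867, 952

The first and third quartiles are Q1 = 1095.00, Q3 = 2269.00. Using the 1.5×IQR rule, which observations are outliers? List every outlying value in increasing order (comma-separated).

4418

IQR = Q3 − Q1 = 2269.00 − 1095.00 = 1174.00.
Lower fence = Q1 − 1.5·IQR = 1095.00 − 1761.00 = -666.00.
Upper fence = Q3 + 1.5·IQR = 2269.00 + 1761.00 = 4030.00.
4418 > 4030.00 → outlier.
All remaining values lie within [-666.00, 4030.00].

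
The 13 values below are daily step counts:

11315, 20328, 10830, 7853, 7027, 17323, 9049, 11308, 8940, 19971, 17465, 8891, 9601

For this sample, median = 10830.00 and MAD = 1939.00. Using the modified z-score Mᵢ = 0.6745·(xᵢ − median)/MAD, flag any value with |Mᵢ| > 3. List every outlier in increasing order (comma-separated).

19971, 20328

|Mᵢ| > 3 ⇔ |xᵢ − 10830.00| > 3·1939.00/0.6745 = 8624.17.
So outliers lie outside [2205.83, 19454.17].
19971: M = 3.18 → outlier.
20328: M = 3.30 → outlier.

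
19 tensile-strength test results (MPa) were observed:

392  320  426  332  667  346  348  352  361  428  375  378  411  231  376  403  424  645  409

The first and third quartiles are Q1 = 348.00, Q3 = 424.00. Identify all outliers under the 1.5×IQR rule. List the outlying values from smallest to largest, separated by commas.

IQR = Q3 − Q1 = 424.00 − 348.00 = 76.00.
Lower fence = Q1 − 1.5·IQR = 348.00 − 114.00 = 234.00.
Upper fence = Q3 + 1.5·IQR = 424.00 + 114.00 = 538.00.
231 < 234.00 → outlier.
645 > 538.00 → outlier.
667 > 538.00 → outlier.
All remaining values lie within [234.00, 538.00].

231, 645, 667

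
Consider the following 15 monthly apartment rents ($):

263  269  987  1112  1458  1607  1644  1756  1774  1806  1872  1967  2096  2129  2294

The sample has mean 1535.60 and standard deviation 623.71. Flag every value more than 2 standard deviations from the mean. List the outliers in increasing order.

263, 269

Cutoffs at x̄ ± 2s: 1535.60 ± 2·623.71 = [288.18, 2783.02].
263: z = -2.04, |z| > 2 → outlier.
269: z = -2.03, |z| > 2 → outlier.
Every other value lies within [288.18, 2783.02].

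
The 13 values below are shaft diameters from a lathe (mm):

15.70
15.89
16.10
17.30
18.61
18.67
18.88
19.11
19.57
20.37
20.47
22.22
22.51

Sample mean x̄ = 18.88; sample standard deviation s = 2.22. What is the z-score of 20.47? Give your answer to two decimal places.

0.72

z = (20.47 − 18.88) / 2.22 = 0.72.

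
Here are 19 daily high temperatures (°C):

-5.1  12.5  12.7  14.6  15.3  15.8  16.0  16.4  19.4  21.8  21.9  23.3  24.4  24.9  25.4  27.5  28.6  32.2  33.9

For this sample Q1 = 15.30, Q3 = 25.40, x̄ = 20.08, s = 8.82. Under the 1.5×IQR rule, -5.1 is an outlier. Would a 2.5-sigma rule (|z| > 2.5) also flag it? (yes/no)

yes

z = (-5.1 − 20.08) / 8.82 = -2.85.
|z| = 2.85 > 2.5.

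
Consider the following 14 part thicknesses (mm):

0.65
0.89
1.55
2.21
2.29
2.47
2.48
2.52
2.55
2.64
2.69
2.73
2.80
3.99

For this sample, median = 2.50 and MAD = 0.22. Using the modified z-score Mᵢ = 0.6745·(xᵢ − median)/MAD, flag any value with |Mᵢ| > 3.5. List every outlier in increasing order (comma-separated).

0.65, 0.89, 3.99

|Mᵢ| > 3.5 ⇔ |xᵢ − 2.50| > 3.5·0.22/0.6745 = 1.14.
So outliers lie outside [1.36, 3.64].
0.65: M = -5.67 → outlier.
0.89: M = -4.94 → outlier.
3.99: M = 4.57 → outlier.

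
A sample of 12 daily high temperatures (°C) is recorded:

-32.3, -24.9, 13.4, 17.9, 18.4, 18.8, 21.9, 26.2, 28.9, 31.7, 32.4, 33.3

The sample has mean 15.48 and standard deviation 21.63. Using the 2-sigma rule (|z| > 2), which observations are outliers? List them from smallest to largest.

Cutoffs at x̄ ± 2s: 15.48 ± 2·21.63 = [-27.78, 58.74].
-32.3: z = -2.21, |z| > 2 → outlier.
Every other value lies within [-27.78, 58.74].

-32.3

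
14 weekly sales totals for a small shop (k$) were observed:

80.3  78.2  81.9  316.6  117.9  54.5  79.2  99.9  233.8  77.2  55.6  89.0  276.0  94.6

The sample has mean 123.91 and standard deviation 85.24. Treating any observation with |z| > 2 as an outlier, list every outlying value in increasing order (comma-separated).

316.6

Cutoffs at x̄ ± 2s: 123.91 ± 2·85.24 = [-46.57, 294.39].
316.6: z = 2.26, |z| > 2 → outlier.
Every other value lies within [-46.57, 294.39].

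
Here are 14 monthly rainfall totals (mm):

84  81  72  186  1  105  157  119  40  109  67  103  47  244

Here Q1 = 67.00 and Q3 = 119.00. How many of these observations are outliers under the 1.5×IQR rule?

1

IQR = 52.00; fences at 67.00 − 78.00 = -11.00 and 119.00 + 78.00 = 197.00.
Outside the cutoffs: 244.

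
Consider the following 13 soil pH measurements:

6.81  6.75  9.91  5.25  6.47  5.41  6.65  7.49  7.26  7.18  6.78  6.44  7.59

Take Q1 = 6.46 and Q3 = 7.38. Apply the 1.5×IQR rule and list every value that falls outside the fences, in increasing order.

IQR = Q3 − Q1 = 7.38 − 6.46 = 0.92.
Lower fence = Q1 − 1.5·IQR = 6.46 − 1.38 = 5.08.
Upper fence = Q3 + 1.5·IQR = 7.38 + 1.38 = 8.76.
9.91 > 8.76 → outlier.
All remaining values lie within [5.08, 8.76].

9.91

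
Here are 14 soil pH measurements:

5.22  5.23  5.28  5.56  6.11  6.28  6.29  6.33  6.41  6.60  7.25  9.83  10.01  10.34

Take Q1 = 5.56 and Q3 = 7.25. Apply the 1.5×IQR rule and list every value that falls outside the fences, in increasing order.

IQR = Q3 − Q1 = 7.25 − 5.56 = 1.69.
Lower fence = Q1 − 1.5·IQR = 5.56 − 2.535 = 3.025.
Upper fence = Q3 + 1.5·IQR = 7.25 + 2.535 = 9.785.
9.83 > 9.785 → outlier.
10.01 > 9.785 → outlier.
10.34 > 9.785 → outlier.
All remaining values lie within [3.025, 9.785].

9.83, 10.01, 10.34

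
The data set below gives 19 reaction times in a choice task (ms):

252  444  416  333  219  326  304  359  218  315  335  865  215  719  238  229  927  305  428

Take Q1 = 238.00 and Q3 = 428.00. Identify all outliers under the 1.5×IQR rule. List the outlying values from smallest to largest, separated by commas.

719, 865, 927

IQR = Q3 − Q1 = 428.00 − 238.00 = 190.00.
Lower fence = Q1 − 1.5·IQR = 238.00 − 285.00 = -47.00.
Upper fence = Q3 + 1.5·IQR = 428.00 + 285.00 = 713.00.
719 > 713.00 → outlier.
865 > 713.00 → outlier.
927 > 713.00 → outlier.
All remaining values lie within [-47.00, 713.00].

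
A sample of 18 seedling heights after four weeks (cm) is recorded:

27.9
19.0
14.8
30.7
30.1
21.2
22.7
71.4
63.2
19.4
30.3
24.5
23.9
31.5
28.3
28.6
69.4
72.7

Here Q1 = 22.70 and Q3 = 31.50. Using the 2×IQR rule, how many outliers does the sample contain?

IQR = 8.80; fences at 22.70 − 17.60 = 5.10 and 31.50 + 17.60 = 49.10.
Outside the cutoffs: 63.2, 69.4, 71.4, 72.7.

4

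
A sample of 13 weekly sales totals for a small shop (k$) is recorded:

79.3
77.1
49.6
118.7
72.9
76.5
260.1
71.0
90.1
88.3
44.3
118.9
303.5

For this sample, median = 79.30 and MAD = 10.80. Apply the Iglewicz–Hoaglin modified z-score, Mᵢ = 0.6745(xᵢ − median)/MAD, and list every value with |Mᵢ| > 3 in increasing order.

|Mᵢ| > 3 ⇔ |xᵢ − 79.30| > 3·10.80/0.6745 = 48.04.
So outliers lie outside [31.26, 127.34].
260.1: M = 11.29 → outlier.
303.5: M = 14.00 → outlier.

260.1, 303.5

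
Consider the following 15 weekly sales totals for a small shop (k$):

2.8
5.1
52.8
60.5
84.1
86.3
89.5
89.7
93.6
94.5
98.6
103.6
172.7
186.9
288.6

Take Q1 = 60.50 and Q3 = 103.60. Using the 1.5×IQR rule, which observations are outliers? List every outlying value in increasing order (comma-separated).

172.7, 186.9, 288.6

IQR = Q3 − Q1 = 103.60 − 60.50 = 43.10.
Lower fence = Q1 − 1.5·IQR = 60.50 − 64.65 = -4.15.
Upper fence = Q3 + 1.5·IQR = 103.60 + 64.65 = 168.25.
172.7 > 168.25 → outlier.
186.9 > 168.25 → outlier.
288.6 > 168.25 → outlier.
All remaining values lie within [-4.15, 168.25].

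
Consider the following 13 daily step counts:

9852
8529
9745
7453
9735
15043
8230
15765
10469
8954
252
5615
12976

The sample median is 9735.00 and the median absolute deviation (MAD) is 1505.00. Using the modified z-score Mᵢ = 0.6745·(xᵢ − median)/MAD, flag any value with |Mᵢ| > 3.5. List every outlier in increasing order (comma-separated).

|Mᵢ| > 3.5 ⇔ |xᵢ − 9735.00| > 3.5·1505.00/0.6745 = 7809.49.
So outliers lie outside [1925.51, 17544.49].
252: M = -4.25 → outlier.

252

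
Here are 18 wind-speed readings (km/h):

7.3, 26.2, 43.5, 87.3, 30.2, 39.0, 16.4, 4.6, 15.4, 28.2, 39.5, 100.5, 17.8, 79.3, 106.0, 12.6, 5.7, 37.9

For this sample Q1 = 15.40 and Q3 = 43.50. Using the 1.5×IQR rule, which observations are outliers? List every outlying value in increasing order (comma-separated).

IQR = Q3 − Q1 = 43.50 − 15.40 = 28.10.
Lower fence = Q1 − 1.5·IQR = 15.40 − 42.15 = -26.75.
Upper fence = Q3 + 1.5·IQR = 43.50 + 42.15 = 85.65.
87.3 > 85.65 → outlier.
100.5 > 85.65 → outlier.
106.0 > 85.65 → outlier.
All remaining values lie within [-26.75, 85.65].

87.3, 100.5, 106.0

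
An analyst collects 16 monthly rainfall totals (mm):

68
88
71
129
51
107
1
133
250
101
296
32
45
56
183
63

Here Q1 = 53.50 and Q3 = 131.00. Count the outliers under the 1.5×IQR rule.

IQR = 77.50; fences at 53.50 − 116.25 = -62.75 and 131.00 + 116.25 = 247.25.
Outside the cutoffs: 250, 296.

2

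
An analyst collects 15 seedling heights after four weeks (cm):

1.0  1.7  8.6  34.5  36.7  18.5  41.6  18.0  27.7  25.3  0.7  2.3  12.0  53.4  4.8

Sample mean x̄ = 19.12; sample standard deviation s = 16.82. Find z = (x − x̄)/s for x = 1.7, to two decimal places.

-1.04

z = (1.7 − 19.12) / 16.82 = -1.04.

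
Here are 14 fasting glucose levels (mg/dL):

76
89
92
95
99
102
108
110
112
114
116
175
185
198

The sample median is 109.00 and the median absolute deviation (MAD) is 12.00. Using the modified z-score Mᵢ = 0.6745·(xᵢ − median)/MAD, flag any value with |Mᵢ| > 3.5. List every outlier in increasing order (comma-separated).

175, 185, 198

|Mᵢ| > 3.5 ⇔ |xᵢ − 109.00| > 3.5·12.00/0.6745 = 62.27.
So outliers lie outside [46.73, 171.27].
175: M = 3.71 → outlier.
185: M = 4.27 → outlier.
198: M = 5.00 → outlier.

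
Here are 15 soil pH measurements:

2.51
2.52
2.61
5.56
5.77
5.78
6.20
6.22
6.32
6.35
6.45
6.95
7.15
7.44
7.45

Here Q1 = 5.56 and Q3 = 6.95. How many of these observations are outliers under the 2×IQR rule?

IQR = 1.39; fences at 5.56 − 2.78 = 2.78 and 6.95 + 2.78 = 9.73.
Outside the cutoffs: 2.51, 2.52, 2.61.

3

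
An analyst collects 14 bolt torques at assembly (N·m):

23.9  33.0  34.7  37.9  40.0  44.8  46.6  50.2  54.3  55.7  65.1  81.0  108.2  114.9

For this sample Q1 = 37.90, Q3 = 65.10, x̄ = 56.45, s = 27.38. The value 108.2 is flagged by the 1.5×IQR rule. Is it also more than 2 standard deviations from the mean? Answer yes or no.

no

z = (108.2 − 56.45) / 27.38 = 1.89.
|z| = 1.89 ≤ 2.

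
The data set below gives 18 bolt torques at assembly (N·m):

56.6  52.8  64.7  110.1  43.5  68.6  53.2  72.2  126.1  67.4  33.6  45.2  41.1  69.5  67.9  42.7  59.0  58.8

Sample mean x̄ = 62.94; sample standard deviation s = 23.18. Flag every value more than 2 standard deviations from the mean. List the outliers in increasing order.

110.1, 126.1

Cutoffs at x̄ ± 2s: 62.94 ± 2·23.18 = [16.58, 109.30].
110.1: z = 2.03, |z| > 2 → outlier.
126.1: z = 2.72, |z| > 2 → outlier.
Every other value lies within [16.58, 109.30].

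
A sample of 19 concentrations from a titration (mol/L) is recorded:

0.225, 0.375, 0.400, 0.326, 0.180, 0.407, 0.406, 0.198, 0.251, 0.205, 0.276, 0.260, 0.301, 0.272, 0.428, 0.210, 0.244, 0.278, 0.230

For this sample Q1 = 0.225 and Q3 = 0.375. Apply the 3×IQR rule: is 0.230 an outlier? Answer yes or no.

IQR = Q3 − Q1 = 0.375 − 0.225 = 0.150.
Lower fence = Q1 − 3·IQR = 0.225 − 0.450 = -0.225.
Upper fence = Q3 + 3·IQR = 0.375 + 0.450 = 0.825.
0.230 lies within [-0.225, 0.825].

no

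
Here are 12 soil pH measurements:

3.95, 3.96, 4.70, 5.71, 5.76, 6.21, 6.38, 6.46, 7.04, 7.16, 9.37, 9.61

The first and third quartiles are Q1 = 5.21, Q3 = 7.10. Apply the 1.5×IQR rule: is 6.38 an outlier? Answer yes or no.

no

IQR = Q3 − Q1 = 7.10 − 5.21 = 1.89.
Lower fence = Q1 − 1.5·IQR = 5.21 − 2.835 = 2.375.
Upper fence = Q3 + 1.5·IQR = 7.10 + 2.835 = 9.935.
6.38 lies within [2.375, 9.935].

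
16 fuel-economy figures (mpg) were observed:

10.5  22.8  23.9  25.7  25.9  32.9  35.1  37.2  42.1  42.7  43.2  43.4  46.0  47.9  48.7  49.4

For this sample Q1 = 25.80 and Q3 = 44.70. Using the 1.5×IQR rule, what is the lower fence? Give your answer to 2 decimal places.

IQR = Q3 − Q1 = 44.70 − 25.80 = 18.90.
Lower fence = Q1 − 1.5·IQR = 25.80 − 28.35 = -2.55.
Upper fence = Q3 + 1.5·IQR = 44.70 + 28.35 = 73.05.

-2.55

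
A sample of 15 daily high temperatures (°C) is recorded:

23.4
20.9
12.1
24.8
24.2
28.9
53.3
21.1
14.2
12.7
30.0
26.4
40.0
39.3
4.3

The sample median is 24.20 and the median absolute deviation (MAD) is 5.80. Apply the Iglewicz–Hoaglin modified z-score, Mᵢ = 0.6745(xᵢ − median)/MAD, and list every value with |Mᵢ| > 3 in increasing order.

53.3

|Mᵢ| > 3 ⇔ |xᵢ − 24.20| > 3·5.80/0.6745 = 25.80.
So outliers lie outside [-1.60, 50.00].
53.3: M = 3.38 → outlier.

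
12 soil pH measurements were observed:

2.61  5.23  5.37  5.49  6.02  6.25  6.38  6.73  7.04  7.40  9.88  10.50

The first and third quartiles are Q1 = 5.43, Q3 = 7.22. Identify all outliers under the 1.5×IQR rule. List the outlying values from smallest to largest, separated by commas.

IQR = Q3 − Q1 = 7.22 − 5.43 = 1.79.
Lower fence = Q1 − 1.5·IQR = 5.43 − 2.685 = 2.745.
Upper fence = Q3 + 1.5·IQR = 7.22 + 2.685 = 9.905.
2.61 < 2.745 → outlier.
10.50 > 9.905 → outlier.
All remaining values lie within [2.745, 9.905].

2.61, 10.50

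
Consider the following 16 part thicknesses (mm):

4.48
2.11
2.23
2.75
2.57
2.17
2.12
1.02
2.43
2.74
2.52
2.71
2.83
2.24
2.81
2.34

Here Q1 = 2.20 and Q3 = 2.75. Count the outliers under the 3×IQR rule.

IQR = 0.55; fences at 2.20 − 1.65 = 0.55 and 2.75 + 1.65 = 4.40.
Outside the cutoffs: 4.48.

1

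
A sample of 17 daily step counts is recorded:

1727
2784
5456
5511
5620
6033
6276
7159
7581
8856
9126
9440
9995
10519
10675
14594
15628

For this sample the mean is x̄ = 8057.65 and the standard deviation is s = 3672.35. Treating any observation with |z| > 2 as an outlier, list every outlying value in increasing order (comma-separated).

15628

Cutoffs at x̄ ± 2s: 8057.65 ± 2·3672.35 = [712.95, 15402.35].
15628: z = 2.06, |z| > 2 → outlier.
Every other value lies within [712.95, 15402.35].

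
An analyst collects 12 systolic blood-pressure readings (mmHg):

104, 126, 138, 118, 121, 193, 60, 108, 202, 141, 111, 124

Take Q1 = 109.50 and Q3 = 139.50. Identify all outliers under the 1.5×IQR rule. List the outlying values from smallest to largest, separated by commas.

60, 193, 202

IQR = Q3 − Q1 = 139.50 − 109.50 = 30.00.
Lower fence = Q1 − 1.5·IQR = 109.50 − 45.00 = 64.50.
Upper fence = Q3 + 1.5·IQR = 139.50 + 45.00 = 184.50.
60 < 64.50 → outlier.
193 > 184.50 → outlier.
202 > 184.50 → outlier.
All remaining values lie within [64.50, 184.50].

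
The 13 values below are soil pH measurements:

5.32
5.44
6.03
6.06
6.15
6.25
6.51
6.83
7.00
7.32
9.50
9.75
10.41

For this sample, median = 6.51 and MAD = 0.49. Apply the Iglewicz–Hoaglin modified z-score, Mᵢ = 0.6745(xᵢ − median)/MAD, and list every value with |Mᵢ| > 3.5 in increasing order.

|Mᵢ| > 3.5 ⇔ |xᵢ − 6.51| > 3.5·0.49/0.6745 = 2.54.
So outliers lie outside [3.97, 9.05].
9.50: M = 4.12 → outlier.
9.75: M = 4.46 → outlier.
10.41: M = 5.37 → outlier.

9.50, 9.75, 10.41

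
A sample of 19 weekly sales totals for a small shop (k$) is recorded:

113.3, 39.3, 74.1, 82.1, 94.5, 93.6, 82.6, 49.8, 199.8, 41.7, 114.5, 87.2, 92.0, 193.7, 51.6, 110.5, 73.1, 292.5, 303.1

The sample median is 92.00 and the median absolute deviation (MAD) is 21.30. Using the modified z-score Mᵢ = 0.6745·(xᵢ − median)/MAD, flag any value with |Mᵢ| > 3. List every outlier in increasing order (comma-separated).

|Mᵢ| > 3 ⇔ |xᵢ − 92.00| > 3·21.30/0.6745 = 94.74.
So outliers lie outside [-2.74, 186.74].
193.7: M = 3.22 → outlier.
199.8: M = 3.41 → outlier.
292.5: M = 6.35 → outlier.
303.1: M = 6.68 → outlier.

193.7, 199.8, 292.5, 303.1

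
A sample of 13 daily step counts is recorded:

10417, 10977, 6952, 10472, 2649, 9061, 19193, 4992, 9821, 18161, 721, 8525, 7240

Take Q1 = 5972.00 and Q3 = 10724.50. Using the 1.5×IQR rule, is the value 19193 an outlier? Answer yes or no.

yes

IQR = Q3 − Q1 = 10724.50 − 5972.00 = 4752.50.
Lower fence = Q1 − 1.5·IQR = 5972.00 − 7128.75 = -1156.75.
Upper fence = Q3 + 1.5·IQR = 10724.50 + 7128.75 = 17853.25.
19193 lies above the upper fence.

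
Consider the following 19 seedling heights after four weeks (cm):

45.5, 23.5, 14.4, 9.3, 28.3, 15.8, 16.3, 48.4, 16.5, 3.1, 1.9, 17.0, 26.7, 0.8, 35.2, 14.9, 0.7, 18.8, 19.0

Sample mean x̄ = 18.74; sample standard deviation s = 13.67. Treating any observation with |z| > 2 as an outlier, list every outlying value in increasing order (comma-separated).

Cutoffs at x̄ ± 2s: 18.74 ± 2·13.67 = [-8.60, 46.08].
48.4: z = 2.17, |z| > 2 → outlier.
Every other value lies within [-8.60, 46.08].

48.4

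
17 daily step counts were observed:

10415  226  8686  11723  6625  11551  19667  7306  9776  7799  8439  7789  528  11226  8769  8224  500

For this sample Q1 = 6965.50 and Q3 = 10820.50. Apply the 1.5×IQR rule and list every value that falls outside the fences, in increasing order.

226, 500, 528, 19667

IQR = Q3 − Q1 = 10820.50 − 6965.50 = 3855.00.
Lower fence = Q1 − 1.5·IQR = 6965.50 − 5782.50 = 1183.00.
Upper fence = Q3 + 1.5·IQR = 10820.50 + 5782.50 = 16603.00.
226 < 1183.00 → outlier.
500 < 1183.00 → outlier.
528 < 1183.00 → outlier.
19667 > 16603.00 → outlier.
All remaining values lie within [1183.00, 16603.00].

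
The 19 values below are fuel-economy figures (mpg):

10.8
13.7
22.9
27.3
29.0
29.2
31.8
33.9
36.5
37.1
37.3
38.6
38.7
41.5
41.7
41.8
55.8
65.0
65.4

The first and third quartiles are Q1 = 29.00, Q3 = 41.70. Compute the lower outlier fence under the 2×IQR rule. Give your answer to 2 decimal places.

IQR = Q3 − Q1 = 41.70 − 29.00 = 12.70.
Lower fence = Q1 − 2·IQR = 29.00 − 25.40 = 3.60.
Upper fence = Q3 + 2·IQR = 41.70 + 25.40 = 67.10.

3.60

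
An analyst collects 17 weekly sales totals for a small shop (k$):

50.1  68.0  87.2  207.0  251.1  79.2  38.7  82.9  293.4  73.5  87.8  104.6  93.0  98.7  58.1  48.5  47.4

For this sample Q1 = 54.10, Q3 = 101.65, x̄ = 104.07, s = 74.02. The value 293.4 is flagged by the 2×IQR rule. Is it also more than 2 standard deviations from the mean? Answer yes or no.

yes

z = (293.4 − 104.07) / 74.02 = 2.56.
|z| = 2.56 > 2.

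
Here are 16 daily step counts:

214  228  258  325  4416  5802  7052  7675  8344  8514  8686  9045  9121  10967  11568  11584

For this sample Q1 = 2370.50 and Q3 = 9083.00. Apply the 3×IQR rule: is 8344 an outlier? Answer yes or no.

IQR = Q3 − Q1 = 9083.00 − 2370.50 = 6712.50.
Lower fence = Q1 − 3·IQR = 2370.50 − 20137.50 = -17767.00.
Upper fence = Q3 + 3·IQR = 9083.00 + 20137.50 = 29220.50.
8344 lies within [-17767.00, 29220.50].

no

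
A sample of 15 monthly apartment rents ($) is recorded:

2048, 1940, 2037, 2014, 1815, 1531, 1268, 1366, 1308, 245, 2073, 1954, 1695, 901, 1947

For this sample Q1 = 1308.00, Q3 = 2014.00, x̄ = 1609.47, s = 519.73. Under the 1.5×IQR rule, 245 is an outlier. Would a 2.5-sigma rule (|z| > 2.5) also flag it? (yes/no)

yes

z = (245 − 1609.47) / 519.73 = -2.63.
|z| = 2.63 > 2.5.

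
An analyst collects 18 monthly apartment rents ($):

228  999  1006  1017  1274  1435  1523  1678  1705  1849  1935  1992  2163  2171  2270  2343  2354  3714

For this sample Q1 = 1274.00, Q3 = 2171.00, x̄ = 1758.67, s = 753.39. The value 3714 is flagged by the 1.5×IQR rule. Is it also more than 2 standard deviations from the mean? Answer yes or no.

z = (3714 − 1758.67) / 753.39 = 2.60.
|z| = 2.60 > 2.

yes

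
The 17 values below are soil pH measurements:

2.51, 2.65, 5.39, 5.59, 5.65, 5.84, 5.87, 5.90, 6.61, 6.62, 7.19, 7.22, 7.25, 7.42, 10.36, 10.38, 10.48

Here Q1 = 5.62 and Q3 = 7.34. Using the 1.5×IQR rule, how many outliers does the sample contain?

5

IQR = 1.72; fences at 5.62 − 2.58 = 3.04 and 7.34 + 2.58 = 9.92.
Outside the cutoffs: 2.51, 2.65, 10.36, 10.38, 10.48.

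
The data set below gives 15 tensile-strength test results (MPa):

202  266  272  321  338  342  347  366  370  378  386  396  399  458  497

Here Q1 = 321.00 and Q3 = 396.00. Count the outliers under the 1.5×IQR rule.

1

IQR = 75.00; fences at 321.00 − 112.50 = 208.50 and 396.00 + 112.50 = 508.50.
Outside the cutoffs: 202.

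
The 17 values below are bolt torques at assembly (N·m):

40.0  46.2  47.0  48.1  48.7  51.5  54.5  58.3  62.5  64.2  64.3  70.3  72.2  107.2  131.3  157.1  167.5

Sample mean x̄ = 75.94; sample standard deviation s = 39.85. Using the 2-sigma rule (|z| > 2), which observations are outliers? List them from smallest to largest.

157.1, 167.5

Cutoffs at x̄ ± 2s: 75.94 ± 2·39.85 = [-3.76, 155.64].
157.1: z = 2.04, |z| > 2 → outlier.
167.5: z = 2.30, |z| > 2 → outlier.
Every other value lies within [-3.76, 155.64].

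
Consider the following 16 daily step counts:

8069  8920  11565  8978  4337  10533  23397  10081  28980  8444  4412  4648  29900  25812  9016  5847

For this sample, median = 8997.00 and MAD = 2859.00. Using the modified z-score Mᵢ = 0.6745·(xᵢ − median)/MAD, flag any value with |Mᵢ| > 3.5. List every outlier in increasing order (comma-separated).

|Mᵢ| > 3.5 ⇔ |xᵢ − 8997.00| > 3.5·2859.00/0.6745 = 14835.43.
So outliers lie outside [-5838.43, 23832.43].
25812: M = 3.97 → outlier.
28980: M = 4.71 → outlier.
29900: M = 4.93 → outlier.

25812, 28980, 29900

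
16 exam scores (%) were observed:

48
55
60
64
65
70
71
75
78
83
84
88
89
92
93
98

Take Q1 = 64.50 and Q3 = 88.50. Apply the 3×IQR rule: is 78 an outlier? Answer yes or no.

IQR = Q3 − Q1 = 88.50 − 64.50 = 24.00.
Lower fence = Q1 − 3·IQR = 64.50 − 72.00 = -7.50.
Upper fence = Q3 + 3·IQR = 88.50 + 72.00 = 160.50.
78 lies within [-7.50, 160.50].

no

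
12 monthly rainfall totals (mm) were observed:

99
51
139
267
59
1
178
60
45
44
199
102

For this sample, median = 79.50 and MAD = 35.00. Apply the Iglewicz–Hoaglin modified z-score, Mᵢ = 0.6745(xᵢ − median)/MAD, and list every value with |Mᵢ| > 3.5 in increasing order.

267

|Mᵢ| > 3.5 ⇔ |xᵢ − 79.50| > 3.5·35.00/0.6745 = 181.62.
So outliers lie outside [-102.12, 261.12].
267: M = 3.61 → outlier.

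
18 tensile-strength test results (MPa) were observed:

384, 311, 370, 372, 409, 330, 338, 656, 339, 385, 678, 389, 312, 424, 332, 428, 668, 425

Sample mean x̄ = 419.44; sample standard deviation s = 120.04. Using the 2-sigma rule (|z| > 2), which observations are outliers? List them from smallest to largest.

Cutoffs at x̄ ± 2s: 419.44 ± 2·120.04 = [179.36, 659.52].
668: z = 2.07, |z| > 2 → outlier.
678: z = 2.15, |z| > 2 → outlier.
Every other value lies within [179.36, 659.52].

668, 678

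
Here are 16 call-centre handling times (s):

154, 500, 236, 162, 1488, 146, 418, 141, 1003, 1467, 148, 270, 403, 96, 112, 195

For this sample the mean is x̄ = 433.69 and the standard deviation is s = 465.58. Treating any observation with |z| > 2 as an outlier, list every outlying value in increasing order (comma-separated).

Cutoffs at x̄ ± 2s: 433.69 ± 2·465.58 = [-497.47, 1364.85].
1467: z = 2.22, |z| > 2 → outlier.
1488: z = 2.26, |z| > 2 → outlier.
Every other value lies within [-497.47, 1364.85].

1467, 1488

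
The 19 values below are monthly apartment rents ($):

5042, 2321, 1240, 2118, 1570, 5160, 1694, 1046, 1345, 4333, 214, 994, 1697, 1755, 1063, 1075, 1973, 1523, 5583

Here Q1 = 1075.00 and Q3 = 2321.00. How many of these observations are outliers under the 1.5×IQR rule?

4

IQR = 1246.00; fences at 1075.00 − 1869.00 = -794.00 and 2321.00 + 1869.00 = 4190.00.
Outside the cutoffs: 4333, 5042, 5160, 5583.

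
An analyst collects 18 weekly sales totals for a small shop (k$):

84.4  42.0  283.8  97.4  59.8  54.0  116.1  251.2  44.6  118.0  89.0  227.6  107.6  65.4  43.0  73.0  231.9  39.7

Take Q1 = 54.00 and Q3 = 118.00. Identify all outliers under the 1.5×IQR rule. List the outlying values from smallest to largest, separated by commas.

227.6, 231.9, 251.2, 283.8

IQR = Q3 − Q1 = 118.00 − 54.00 = 64.00.
Lower fence = Q1 − 1.5·IQR = 54.00 − 96.00 = -42.00.
Upper fence = Q3 + 1.5·IQR = 118.00 + 96.00 = 214.00.
227.6 > 214.00 → outlier.
231.9 > 214.00 → outlier.
251.2 > 214.00 → outlier.
283.8 > 214.00 → outlier.
All remaining values lie within [-42.00, 214.00].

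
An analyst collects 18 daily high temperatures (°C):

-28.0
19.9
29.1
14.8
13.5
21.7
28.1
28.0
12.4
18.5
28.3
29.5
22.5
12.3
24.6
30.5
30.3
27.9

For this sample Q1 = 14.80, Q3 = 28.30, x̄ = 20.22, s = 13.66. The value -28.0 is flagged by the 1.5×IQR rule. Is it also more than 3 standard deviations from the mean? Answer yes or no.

z = (-28.0 − 20.22) / 13.66 = -3.53.
|z| = 3.53 > 3.

yes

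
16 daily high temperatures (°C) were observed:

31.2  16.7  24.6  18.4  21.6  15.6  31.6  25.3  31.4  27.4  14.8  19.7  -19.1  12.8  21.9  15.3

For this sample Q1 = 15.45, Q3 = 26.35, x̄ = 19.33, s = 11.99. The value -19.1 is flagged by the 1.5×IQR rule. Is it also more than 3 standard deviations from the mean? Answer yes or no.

z = (-19.1 − 19.33) / 11.99 = -3.21.
|z| = 3.21 > 3.

yes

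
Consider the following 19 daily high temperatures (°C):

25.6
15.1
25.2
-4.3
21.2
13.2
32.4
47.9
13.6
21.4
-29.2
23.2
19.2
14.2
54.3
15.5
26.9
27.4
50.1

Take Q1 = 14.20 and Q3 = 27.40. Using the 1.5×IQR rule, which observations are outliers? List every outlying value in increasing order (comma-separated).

-29.2, 47.9, 50.1, 54.3

IQR = Q3 − Q1 = 27.40 − 14.20 = 13.20.
Lower fence = Q1 − 1.5·IQR = 14.20 − 19.80 = -5.60.
Upper fence = Q3 + 1.5·IQR = 27.40 + 19.80 = 47.20.
-29.2 < -5.60 → outlier.
47.9 > 47.20 → outlier.
50.1 > 47.20 → outlier.
54.3 > 47.20 → outlier.
All remaining values lie within [-5.60, 47.20].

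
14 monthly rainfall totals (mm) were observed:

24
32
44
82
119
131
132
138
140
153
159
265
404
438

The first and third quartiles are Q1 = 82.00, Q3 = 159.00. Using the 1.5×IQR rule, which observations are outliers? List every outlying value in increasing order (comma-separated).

IQR = Q3 − Q1 = 159.00 − 82.00 = 77.00.
Lower fence = Q1 − 1.5·IQR = 82.00 − 115.50 = -33.50.
Upper fence = Q3 + 1.5·IQR = 159.00 + 115.50 = 274.50.
404 > 274.50 → outlier.
438 > 274.50 → outlier.
All remaining values lie within [-33.50, 274.50].

404, 438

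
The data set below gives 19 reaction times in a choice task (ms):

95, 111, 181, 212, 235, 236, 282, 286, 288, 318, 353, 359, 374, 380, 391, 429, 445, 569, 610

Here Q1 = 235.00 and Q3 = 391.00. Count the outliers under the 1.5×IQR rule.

0

IQR = 156.00; fences at 235.00 − 234.00 = 1.00 and 391.00 + 234.00 = 625.00.
Every value lies within the cutoffs.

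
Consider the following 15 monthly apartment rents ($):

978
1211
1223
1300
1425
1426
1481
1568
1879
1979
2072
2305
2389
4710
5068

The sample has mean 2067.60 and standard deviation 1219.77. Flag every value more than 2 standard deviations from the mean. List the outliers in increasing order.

4710, 5068

Cutoffs at x̄ ± 2s: 2067.60 ± 2·1219.77 = [-371.94, 4507.14].
4710: z = 2.17, |z| > 2 → outlier.
5068: z = 2.46, |z| > 2 → outlier.
Every other value lies within [-371.94, 4507.14].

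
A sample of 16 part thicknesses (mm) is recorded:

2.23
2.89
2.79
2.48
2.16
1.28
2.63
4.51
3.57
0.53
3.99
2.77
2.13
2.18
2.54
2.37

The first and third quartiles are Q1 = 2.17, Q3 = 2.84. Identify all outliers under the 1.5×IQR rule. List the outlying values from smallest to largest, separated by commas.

0.53, 3.99, 4.51

IQR = Q3 − Q1 = 2.84 − 2.17 = 0.67.
Lower fence = Q1 − 1.5·IQR = 2.17 − 1.005 = 1.165.
Upper fence = Q3 + 1.5·IQR = 2.84 + 1.005 = 3.845.
0.53 < 1.165 → outlier.
3.99 > 3.845 → outlier.
4.51 > 3.845 → outlier.
All remaining values lie within [1.165, 3.845].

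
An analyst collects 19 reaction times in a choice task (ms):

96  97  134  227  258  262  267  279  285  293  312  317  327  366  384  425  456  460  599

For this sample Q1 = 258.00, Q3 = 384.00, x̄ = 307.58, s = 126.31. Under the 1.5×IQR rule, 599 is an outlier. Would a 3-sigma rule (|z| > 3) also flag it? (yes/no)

no

z = (599 − 307.58) / 126.31 = 2.31.
|z| = 2.31 ≤ 3.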